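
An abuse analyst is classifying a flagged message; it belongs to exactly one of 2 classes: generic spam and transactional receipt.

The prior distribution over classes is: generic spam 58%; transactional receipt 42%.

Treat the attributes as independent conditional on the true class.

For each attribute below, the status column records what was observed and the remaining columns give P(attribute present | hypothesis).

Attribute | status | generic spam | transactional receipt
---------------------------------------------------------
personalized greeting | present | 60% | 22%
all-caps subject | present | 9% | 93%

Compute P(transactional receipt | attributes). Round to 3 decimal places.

0.733

Multiply each prior by the joint likelihood of the attribute pattern:
  generic spam: 0.58 × 0.60 × 0.09 = 0.03132
  transactional receipt: 0.42 × 0.22 × 0.93 = 0.085932
Normalizing constant Z = 0.03132 + 0.085932 = 0.11725.
P(transactional receipt | evidence) = 0.085932 / 0.11725 ≈ 0.733.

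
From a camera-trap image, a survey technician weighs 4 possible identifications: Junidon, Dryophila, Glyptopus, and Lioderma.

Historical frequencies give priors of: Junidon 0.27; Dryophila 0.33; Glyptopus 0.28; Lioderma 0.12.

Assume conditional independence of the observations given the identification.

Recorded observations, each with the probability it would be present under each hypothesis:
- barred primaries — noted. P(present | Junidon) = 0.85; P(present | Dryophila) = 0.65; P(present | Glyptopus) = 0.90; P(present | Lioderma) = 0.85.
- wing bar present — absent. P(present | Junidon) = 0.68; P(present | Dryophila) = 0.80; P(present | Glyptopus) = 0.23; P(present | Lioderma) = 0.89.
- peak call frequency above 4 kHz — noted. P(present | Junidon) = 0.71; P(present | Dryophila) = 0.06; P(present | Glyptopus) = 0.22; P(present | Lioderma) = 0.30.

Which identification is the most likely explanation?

Multiply each prior by the joint likelihood of the evidence pattern (using 1 − P(present | H) for each absent observation):
  Junidon: 0.27 × 0.85 × (1 − 0.68) × 0.71 = 0.052142
  Dryophila: 0.33 × 0.65 × (1 − 0.80) × 0.06 = 0.002574
  Glyptopus: 0.28 × 0.90 × (1 − 0.23) × 0.22 = 0.042689
  Lioderma: 0.12 × 0.85 × (1 − 0.89) × 0.30 = 0.003366
The unnormalized weights sum to 0.10077.
P(Junidon | evidence) ≈ 0.052142 / 0.10077 ≈ 0.517
P(Dryophila | evidence) ≈ 0.002574 / 0.10077 ≈ 0.026
P(Glyptopus | evidence) ≈ 0.042689 / 0.10077 ≈ 0.424
P(Lioderma | evidence) ≈ 0.003366 / 0.10077 ≈ 0.033
The largest is 0.517, so Junidon is most probable.

Junidon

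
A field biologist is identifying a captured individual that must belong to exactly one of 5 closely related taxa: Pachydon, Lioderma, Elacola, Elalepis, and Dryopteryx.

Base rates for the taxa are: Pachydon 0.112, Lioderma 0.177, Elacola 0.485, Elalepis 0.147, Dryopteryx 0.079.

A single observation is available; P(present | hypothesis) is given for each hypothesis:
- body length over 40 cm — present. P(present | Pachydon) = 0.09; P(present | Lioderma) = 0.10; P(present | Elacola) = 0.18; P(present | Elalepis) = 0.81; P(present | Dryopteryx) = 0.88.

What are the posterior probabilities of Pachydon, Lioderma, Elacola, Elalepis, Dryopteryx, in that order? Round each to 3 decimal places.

Multiply each prior by the likelihood of the observation:
  Pachydon: 0.112 × 0.09 = 0.01008
  Lioderma: 0.177 × 0.10 = 0.0177
  Elacola: 0.485 × 0.18 = 0.0873
  Elalepis: 0.147 × 0.81 = 0.11907
  Dryopteryx: 0.079 × 0.88 = 0.06952
The unnormalized weights sum to 0.30367.
P(Pachydon | evidence) = 0.01008 / 0.30367 ≈ 0.033
P(Lioderma | evidence) = 0.0177 / 0.30367 ≈ 0.058
P(Elacola | evidence) = 0.0873 / 0.30367 ≈ 0.287
P(Elalepis | evidence) = 0.11907 / 0.30367 ≈ 0.392
P(Dryopteryx | evidence) = 0.06952 / 0.30367 ≈ 0.229

0.033, 0.058, 0.287, 0.392, 0.229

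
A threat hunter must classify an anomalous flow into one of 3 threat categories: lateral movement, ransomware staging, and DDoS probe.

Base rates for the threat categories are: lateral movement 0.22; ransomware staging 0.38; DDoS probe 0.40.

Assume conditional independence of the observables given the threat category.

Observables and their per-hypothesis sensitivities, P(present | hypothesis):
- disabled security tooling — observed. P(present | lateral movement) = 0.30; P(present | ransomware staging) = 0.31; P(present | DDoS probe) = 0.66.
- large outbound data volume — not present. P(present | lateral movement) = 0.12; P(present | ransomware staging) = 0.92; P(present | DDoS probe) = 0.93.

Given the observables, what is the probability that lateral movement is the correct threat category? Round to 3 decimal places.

Multiply each prior by the joint likelihood of the observable pattern (using 1 − P(present | H) for each absent observable):
  lateral movement: 0.22 × 0.30 × (1 − 0.12) = 0.05808
  ransomware staging: 0.38 × 0.31 × (1 − 0.92) = 0.009424
  DDoS probe: 0.40 × 0.66 × (1 − 0.93) = 0.01848
The unnormalized weights sum to 0.085984.
P(lateral movement | evidence) = 0.05808 / 0.085984 ≈ 0.675.

0.675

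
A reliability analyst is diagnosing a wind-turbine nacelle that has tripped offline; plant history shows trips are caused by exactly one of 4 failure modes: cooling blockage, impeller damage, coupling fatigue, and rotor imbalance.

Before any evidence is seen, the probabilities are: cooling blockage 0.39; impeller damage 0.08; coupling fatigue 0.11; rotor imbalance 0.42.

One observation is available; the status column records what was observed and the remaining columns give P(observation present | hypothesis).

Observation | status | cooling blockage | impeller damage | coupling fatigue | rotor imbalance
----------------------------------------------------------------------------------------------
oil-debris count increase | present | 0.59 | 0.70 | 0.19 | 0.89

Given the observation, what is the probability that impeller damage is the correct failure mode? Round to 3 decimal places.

Multiply each prior by the likelihood of the observation:
  cooling blockage: 0.39 × 0.59 = 0.2301
  impeller damage: 0.08 × 0.70 = 0.056
  coupling fatigue: 0.11 × 0.19 = 0.0209
  rotor imbalance: 0.42 × 0.89 = 0.3738
Normalizing constant Z = 0.2301 + 0.056 + 0.0209 + 0.3738 = 0.6808.
P(impeller damage | evidence) = 0.056 / 0.6808 ≈ 0.082.

0.082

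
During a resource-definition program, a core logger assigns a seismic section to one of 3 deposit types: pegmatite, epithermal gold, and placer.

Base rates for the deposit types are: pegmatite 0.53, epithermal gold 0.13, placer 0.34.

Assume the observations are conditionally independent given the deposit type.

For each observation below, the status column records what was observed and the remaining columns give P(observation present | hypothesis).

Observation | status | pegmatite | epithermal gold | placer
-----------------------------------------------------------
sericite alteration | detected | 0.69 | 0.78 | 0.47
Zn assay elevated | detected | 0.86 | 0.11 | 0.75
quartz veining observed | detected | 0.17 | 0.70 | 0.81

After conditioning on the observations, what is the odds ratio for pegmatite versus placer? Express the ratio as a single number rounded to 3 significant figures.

0.551

The normalizing constant cancels in an odds ratio, so compute prior × likelihood for the two hypotheses only:
  pegmatite: 0.53 × 0.69 × 0.86 × 0.17 = 0.053465
  placer: 0.34 × 0.47 × 0.75 × 0.81 = 0.097078
Odds(pegmatite : placer) = 0.053465 / 0.097078 ≈ 0.551.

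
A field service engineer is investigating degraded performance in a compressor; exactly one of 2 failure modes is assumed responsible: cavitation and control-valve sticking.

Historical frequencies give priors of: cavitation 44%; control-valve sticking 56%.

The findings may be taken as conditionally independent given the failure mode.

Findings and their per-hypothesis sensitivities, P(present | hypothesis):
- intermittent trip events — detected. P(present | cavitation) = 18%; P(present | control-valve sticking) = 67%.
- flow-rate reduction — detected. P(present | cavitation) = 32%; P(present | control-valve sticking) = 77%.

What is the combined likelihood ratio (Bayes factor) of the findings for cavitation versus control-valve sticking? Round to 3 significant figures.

Take the product of per-finding likelihoods under each hypothesis, then divide.
  cavitation: 0.18 × 0.32 = 0.0576
  control-valve sticking: 0.67 × 0.77 = 0.5159
Bayes factor = 0.0576 / 0.5159 ≈ 0.112

0.112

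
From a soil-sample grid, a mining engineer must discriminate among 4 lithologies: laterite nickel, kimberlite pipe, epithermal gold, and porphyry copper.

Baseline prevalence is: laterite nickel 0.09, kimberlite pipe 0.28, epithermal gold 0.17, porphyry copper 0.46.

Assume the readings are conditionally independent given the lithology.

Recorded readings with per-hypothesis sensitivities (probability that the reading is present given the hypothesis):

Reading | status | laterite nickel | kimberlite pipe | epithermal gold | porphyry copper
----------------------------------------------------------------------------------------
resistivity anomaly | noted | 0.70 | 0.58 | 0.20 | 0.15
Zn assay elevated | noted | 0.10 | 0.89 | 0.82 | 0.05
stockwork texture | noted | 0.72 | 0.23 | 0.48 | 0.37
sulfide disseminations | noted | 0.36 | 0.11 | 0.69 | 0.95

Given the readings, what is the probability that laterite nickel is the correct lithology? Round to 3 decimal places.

For each hypothesis, the unnormalized posterior weight is prior × product of the reading likelihoods:
  laterite nickel: 0.09 × 0.70 × 0.10 × 0.72 × 0.36 = 0.001633
  kimberlite pipe: 0.28 × 0.58 × 0.89 × 0.23 × 0.11 = 0.0036568
  epithermal gold: 0.17 × 0.20 × 0.82 × 0.48 × 0.69 = 0.0092339
  porphyry copper: 0.46 × 0.15 × 0.05 × 0.37 × 0.95 = 0.0012127
Normalizing constant Z = 0.001633 + 0.0036568 + 0.0092339 + 0.0012127 = 0.015736.
P(laterite nickel | evidence) = 0.001633 / 0.015736 ≈ 0.104.

0.104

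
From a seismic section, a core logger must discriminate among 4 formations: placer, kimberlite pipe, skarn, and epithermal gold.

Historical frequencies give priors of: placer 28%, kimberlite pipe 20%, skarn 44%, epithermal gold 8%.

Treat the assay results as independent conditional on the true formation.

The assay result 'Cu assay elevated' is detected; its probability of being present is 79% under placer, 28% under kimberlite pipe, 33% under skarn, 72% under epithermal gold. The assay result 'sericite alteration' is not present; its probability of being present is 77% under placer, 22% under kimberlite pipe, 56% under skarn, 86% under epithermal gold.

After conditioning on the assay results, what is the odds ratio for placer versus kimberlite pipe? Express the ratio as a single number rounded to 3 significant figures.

The normalizing constant cancels in an odds ratio, so compute prior × likelihood for the two hypotheses only (using 1 − P(present | H) for each absent assay result):
  placer: 0.28 × 0.79 × (1 − 0.77) = 0.050876
  kimberlite pipe: 0.20 × 0.28 × (1 − 0.22) = 0.04368
Odds(placer : kimberlite pipe) = 0.050876 / 0.04368 ≈ 1.16.

1.16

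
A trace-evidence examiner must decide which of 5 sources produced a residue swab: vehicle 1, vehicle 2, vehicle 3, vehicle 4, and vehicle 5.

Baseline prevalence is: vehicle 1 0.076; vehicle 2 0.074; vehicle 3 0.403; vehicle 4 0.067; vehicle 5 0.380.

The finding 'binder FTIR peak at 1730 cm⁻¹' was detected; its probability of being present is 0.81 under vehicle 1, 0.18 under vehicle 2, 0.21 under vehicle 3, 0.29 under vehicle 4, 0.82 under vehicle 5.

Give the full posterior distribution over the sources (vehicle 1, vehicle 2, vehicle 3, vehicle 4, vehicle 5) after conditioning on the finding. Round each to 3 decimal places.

0.125, 0.027, 0.173, 0.040, 0.635

Multiply each prior by the likelihood of the finding:
  vehicle 1: 0.076 × 0.81 = 0.06156
  vehicle 2: 0.074 × 0.18 = 0.01332
  vehicle 3: 0.403 × 0.21 = 0.08463
  vehicle 4: 0.067 × 0.29 = 0.01943
  vehicle 5: 0.380 × 0.82 = 0.3116
Marginal likelihood of the evidence = 0.49054.
P(vehicle 1 | evidence) = 0.06156 / 0.49054 ≈ 0.125
P(vehicle 2 | evidence) = 0.01332 / 0.49054 ≈ 0.027
P(vehicle 3 | evidence) = 0.08463 / 0.49054 ≈ 0.173
P(vehicle 4 | evidence) = 0.01943 / 0.49054 ≈ 0.040
P(vehicle 5 | evidence) = 0.3116 / 0.49054 ≈ 0.635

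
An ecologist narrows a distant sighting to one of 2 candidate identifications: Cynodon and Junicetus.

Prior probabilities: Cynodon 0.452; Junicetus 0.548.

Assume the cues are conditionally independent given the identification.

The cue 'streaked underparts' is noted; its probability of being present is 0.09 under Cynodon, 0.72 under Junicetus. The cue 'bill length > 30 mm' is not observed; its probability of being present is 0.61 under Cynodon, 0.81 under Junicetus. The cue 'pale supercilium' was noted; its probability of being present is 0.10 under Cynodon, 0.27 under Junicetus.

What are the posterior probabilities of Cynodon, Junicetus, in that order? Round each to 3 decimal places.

0.073, 0.927

Multiply each prior by the joint likelihood of the cue pattern (using 1 − P(present | H) for each absent cue):
  Cynodon: 0.452 × 0.09 × (1 − 0.61) × 0.10 = 0.0015865
  Junicetus: 0.548 × 0.72 × (1 − 0.81) × 0.27 = 0.020241
Marginal likelihood of the evidence = 0.021827.
P(Cynodon | evidence) = 0.0015865 / 0.021827 ≈ 0.073
P(Junicetus | evidence) = 0.020241 / 0.021827 ≈ 0.927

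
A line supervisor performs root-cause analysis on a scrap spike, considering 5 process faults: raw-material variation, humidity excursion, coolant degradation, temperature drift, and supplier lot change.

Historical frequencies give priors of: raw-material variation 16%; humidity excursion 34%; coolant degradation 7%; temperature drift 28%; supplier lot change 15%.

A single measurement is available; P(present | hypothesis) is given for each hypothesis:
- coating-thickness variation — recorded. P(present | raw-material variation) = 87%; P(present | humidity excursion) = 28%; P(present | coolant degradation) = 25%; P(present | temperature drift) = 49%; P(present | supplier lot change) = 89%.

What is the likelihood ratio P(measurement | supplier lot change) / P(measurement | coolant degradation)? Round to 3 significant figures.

Likelihood of this measurement under each hypothesis:
  supplier lot change: 0.89
  coolant degradation: 0.25
Bayes factor = 0.89 / 0.25 ≈ 3.56

3.56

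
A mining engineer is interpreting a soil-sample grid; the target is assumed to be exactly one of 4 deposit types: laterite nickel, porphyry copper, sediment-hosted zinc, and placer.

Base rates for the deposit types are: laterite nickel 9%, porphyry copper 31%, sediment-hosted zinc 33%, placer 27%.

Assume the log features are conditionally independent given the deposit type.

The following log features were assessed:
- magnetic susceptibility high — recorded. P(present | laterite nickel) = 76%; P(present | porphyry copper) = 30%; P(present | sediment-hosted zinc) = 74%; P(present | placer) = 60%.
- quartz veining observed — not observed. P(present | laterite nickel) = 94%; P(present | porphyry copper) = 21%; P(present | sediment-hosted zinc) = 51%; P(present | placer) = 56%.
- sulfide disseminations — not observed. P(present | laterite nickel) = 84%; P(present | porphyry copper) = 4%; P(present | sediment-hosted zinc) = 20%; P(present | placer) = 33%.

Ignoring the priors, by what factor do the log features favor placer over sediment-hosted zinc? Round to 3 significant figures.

Joint likelihood of the log feature pattern under each hypothesis (using 1 − P(present | H) for each absent log feature):
  placer: 0.60 × (1 − 0.56) × (1 − 0.33) = 0.17688
  sediment-hosted zinc: 0.74 × (1 − 0.51) × (1 − 0.20) = 0.29008
Bayes factor = 0.17688 / 0.29008 ≈ 0.610

0.610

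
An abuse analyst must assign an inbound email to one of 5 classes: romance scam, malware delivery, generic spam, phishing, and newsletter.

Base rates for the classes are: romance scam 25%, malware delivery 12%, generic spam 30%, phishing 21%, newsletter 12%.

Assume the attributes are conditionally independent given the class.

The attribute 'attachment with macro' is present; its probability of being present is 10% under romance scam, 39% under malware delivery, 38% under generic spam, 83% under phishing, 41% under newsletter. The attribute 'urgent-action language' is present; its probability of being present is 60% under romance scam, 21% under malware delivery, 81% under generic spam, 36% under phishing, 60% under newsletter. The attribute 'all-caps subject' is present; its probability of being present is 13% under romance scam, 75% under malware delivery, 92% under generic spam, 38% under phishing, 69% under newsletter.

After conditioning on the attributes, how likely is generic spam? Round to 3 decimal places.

By Bayes' rule with conditional independence, the unnormalized weight for each hypothesis is prior × ∏ likelihoods:
  romance scam: 0.25 × 0.10 × 0.60 × 0.13 = 0.00195
  malware delivery: 0.12 × 0.39 × 0.21 × 0.75 = 0.007371
  generic spam: 0.30 × 0.38 × 0.81 × 0.92 = 0.084953
  phishing: 0.21 × 0.83 × 0.36 × 0.38 = 0.023844
  newsletter: 0.12 × 0.41 × 0.60 × 0.69 = 0.020369
Normalizing constant Z = 0.00195 + 0.007371 + 0.084953 + 0.023844 + 0.020369 = 0.13849.
P(generic spam | evidence) = 0.084953 / 0.13849 ≈ 0.613.

0.613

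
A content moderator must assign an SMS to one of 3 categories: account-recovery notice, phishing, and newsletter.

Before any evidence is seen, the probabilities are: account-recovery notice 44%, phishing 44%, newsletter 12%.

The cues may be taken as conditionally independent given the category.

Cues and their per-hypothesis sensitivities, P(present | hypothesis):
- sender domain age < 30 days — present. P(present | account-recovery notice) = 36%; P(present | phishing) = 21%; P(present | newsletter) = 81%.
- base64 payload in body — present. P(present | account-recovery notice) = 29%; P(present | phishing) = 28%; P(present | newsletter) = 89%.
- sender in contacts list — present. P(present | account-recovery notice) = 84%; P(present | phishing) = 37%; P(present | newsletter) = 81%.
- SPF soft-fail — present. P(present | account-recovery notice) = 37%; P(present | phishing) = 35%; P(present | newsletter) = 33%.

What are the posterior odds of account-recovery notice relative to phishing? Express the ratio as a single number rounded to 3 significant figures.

The normalizing constant cancels in an odds ratio, so compute prior × likelihood for the two hypotheses only:
  account-recovery notice: 0.44 × 0.36 × 0.29 × 0.84 × 0.37 = 0.014277
  phishing: 0.44 × 0.21 × 0.28 × 0.37 × 0.35 = 0.0033504
Posterior odds = 0.014277 / 0.0033504 ≈ 4.26.

4.26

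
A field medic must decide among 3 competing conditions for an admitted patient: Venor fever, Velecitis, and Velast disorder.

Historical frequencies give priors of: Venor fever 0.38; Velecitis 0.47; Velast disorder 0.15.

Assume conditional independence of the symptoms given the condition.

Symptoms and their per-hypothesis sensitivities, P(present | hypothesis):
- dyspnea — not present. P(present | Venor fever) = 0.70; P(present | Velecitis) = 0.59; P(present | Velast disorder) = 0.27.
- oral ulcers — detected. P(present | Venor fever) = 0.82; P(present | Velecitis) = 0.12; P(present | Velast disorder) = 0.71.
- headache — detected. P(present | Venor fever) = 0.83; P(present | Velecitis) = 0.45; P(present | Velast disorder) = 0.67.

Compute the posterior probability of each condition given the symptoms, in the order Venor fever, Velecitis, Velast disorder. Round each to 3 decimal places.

By Bayes' rule with conditional independence, the unnormalized weight for each hypothesis is prior × ∏ likelihoods (using 1 − P(present | H) for each absent symptom):
  Venor fever: 0.38 × (1 − 0.70) × 0.82 × 0.83 = 0.077588
  Velecitis: 0.47 × (1 − 0.59) × 0.12 × 0.45 = 0.010406
  Velast disorder: 0.15 × (1 − 0.27) × 0.71 × 0.67 = 0.052089
The unnormalized weights sum to 0.14008.
P(Venor fever | evidence) = 0.077588 / 0.14008 ≈ 0.554
P(Velecitis | evidence) = 0.010406 / 0.14008 ≈ 0.074
P(Velast disorder | evidence) = 0.052089 / 0.14008 ≈ 0.372

0.554, 0.074, 0.372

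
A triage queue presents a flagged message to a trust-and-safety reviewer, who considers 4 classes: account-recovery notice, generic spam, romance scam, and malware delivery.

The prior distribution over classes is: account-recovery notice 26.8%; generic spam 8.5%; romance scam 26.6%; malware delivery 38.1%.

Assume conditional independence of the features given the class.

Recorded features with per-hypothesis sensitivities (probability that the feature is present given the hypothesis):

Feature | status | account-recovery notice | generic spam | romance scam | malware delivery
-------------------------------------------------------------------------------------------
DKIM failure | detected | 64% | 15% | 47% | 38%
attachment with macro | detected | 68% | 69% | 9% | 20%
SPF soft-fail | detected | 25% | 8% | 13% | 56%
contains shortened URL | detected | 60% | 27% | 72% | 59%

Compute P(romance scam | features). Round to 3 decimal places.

By Bayes' rule with conditional independence, the unnormalized weight for each hypothesis is prior × ∏ likelihoods:
  account-recovery notice: 0.268 × 0.64 × 0.68 × 0.25 × 0.60 = 0.017495
  generic spam: 0.085 × 0.15 × 0.69 × 0.08 × 0.27 = 0.00019003
  romance scam: 0.266 × 0.47 × 0.09 × 0.13 × 0.72 = 0.0010532
  malware delivery: 0.381 × 0.38 × 0.20 × 0.56 × 0.59 = 0.0095671
Marginal likelihood of the evidence = 0.028305.
P(romance scam | evidence) = 0.0010532 / 0.028305 ≈ 0.037.

0.037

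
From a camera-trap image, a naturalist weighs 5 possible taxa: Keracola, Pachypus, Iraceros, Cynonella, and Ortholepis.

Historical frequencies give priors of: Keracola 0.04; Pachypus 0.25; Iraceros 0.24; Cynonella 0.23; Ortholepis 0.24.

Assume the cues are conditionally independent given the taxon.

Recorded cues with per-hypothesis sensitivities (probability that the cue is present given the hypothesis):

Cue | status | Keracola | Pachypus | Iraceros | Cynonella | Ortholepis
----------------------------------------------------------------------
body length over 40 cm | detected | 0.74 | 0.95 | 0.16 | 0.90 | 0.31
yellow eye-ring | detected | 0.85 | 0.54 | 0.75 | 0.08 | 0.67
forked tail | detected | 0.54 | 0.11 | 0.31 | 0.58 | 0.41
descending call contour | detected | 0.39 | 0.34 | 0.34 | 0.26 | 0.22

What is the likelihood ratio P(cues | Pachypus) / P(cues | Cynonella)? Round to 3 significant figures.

Joint likelihood of the cue pattern under each hypothesis:
  Pachypus: 0.95 × 0.54 × 0.11 × 0.34 = 0.019186
  Cynonella: 0.90 × 0.08 × 0.58 × 0.26 = 0.010858
Bayes factor = 0.019186 / 0.010858 ≈ 1.77

1.77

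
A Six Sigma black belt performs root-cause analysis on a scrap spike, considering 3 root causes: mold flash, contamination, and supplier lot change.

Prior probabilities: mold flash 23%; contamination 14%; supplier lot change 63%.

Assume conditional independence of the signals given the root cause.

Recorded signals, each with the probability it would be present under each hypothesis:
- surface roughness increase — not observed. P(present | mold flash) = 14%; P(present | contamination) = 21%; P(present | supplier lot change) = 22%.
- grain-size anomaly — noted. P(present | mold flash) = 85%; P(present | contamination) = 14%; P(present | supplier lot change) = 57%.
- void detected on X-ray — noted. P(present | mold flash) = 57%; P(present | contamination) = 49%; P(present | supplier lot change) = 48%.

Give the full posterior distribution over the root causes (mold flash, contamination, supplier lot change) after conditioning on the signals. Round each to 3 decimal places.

0.403, 0.032, 0.565

Multiply each prior by the joint likelihood of the signal pattern (using 1 − P(present | H) for each absent signal):
  mold flash: 0.23 × (1 − 0.14) × 0.85 × 0.57 = 0.095834
  contamination: 0.14 × (1 − 0.21) × 0.14 × 0.49 = 0.0075872
  supplier lot change: 0.63 × (1 − 0.22) × 0.57 × 0.48 = 0.13445
Normalizing constant Z = 0.095834 + 0.0075872 + 0.13445 = 0.23787.
P(mold flash | evidence) = 0.095834 / 0.23787 ≈ 0.403
P(contamination | evidence) = 0.0075872 / 0.23787 ≈ 0.032
P(supplier lot change | evidence) = 0.13445 / 0.23787 ≈ 0.565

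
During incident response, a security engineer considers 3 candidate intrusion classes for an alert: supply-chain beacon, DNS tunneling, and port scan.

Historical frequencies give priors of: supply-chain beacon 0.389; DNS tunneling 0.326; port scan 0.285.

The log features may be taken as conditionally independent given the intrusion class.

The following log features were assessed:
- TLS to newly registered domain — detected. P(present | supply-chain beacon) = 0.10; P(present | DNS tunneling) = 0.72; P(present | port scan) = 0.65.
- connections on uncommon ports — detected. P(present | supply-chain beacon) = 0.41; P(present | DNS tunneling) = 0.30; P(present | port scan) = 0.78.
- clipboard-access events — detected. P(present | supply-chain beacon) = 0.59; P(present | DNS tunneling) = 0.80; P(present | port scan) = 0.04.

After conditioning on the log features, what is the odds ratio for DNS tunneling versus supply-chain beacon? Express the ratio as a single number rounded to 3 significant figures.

5.99

The normalizing constant cancels in an odds ratio, so compute prior × likelihood for the two hypotheses only:
  DNS tunneling: 0.326 × 0.72 × 0.30 × 0.80 = 0.056333
  supply-chain beacon: 0.389 × 0.10 × 0.41 × 0.59 = 0.0094099
Posterior odds = 0.056333 / 0.0094099 ≈ 5.99.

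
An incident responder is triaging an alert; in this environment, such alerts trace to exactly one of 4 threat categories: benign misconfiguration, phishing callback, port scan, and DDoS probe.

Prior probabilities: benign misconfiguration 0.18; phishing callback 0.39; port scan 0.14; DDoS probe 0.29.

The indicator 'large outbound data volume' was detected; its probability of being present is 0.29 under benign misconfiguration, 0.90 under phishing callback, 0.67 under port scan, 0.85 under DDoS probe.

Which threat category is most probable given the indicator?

By Bayes' rule, the unnormalized weight for each hypothesis is prior × likelihood:
  benign misconfiguration: 0.18 × 0.29 = 0.0522
  phishing callback: 0.39 × 0.90 = 0.351
  port scan: 0.14 × 0.67 = 0.0938
  DDoS probe: 0.29 × 0.85 = 0.2465
The unnormalized weights sum to 0.7435.
P(benign misconfiguration | evidence) ≈ 0.0522 / 0.7435 ≈ 0.070
P(phishing callback | evidence) ≈ 0.351 / 0.7435 ≈ 0.472
P(port scan | evidence) ≈ 0.0938 / 0.7435 ≈ 0.126
P(DDoS probe | evidence) ≈ 0.2465 / 0.7435 ≈ 0.332
The largest is 0.472, so phishing callback is most probable.

phishing callback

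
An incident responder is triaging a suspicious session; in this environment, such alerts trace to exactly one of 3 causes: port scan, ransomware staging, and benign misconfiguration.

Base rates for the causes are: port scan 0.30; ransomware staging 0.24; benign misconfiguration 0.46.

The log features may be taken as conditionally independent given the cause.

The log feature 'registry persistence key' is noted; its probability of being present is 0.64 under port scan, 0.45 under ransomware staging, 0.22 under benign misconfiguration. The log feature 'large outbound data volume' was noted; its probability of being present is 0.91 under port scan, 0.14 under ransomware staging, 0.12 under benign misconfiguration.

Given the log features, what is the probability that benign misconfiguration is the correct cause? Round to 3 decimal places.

0.060

Multiply each prior by the joint likelihood of the log feature pattern:
  port scan: 0.30 × 0.64 × 0.91 = 0.17472
  ransomware staging: 0.24 × 0.45 × 0.14 = 0.01512
  benign misconfiguration: 0.46 × 0.22 × 0.12 = 0.012144
Marginal likelihood of the evidence = 0.20198.
P(benign misconfiguration | evidence) = 0.012144 / 0.20198 ≈ 0.060.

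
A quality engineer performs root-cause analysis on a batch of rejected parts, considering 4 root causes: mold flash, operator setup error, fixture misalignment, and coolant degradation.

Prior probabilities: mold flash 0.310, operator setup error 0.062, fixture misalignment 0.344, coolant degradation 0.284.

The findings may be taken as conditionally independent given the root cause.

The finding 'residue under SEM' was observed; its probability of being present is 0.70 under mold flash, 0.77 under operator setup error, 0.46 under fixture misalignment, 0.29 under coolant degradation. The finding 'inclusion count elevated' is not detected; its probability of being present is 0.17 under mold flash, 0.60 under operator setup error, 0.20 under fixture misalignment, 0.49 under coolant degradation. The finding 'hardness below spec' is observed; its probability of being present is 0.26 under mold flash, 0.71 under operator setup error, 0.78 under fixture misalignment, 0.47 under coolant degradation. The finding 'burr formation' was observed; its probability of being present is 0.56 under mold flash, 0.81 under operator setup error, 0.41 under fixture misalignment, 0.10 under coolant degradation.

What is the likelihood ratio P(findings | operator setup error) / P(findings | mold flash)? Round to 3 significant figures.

2.09

The Bayes factor is the ratio of the joint likelihoods of the evidence pattern under the two hypotheses (using 1 − P(present | H) for each absent finding).
  operator setup error: 0.77 × (1 − 0.60) × 0.71 × 0.81 = 0.17713
  mold flash: 0.70 × (1 − 0.17) × 0.26 × 0.56 = 0.084594
Bayes factor = 0.17713 / 0.084594 ≈ 2.09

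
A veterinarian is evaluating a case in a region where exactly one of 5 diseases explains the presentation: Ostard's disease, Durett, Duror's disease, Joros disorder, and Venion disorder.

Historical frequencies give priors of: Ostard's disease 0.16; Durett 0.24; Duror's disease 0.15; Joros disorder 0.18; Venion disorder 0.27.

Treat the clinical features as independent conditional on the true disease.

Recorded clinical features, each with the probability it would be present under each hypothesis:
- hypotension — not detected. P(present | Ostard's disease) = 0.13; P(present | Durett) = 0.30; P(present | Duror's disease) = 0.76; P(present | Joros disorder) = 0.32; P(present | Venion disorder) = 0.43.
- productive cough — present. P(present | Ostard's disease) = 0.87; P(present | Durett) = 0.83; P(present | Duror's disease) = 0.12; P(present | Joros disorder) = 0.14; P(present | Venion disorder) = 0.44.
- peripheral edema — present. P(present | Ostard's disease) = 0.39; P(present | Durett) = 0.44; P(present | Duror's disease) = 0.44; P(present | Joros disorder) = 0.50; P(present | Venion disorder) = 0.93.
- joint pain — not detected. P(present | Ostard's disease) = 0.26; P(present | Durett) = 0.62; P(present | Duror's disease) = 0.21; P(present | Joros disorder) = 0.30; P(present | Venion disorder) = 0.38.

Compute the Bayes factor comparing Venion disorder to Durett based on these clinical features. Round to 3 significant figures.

1.49

The Bayes factor is the ratio of the joint likelihoods of the clinical feature pattern under the two hypotheses (using 1 − P(present | H) for each absent clinical feature).
  Venion disorder: (1 − 0.43) × 0.44 × 0.93 × (1 − 0.38) = 0.14461
  Durett: (1 − 0.30) × 0.83 × 0.44 × (1 − 0.62) = 0.097143
Bayes factor = 0.14461 / 0.097143 ≈ 1.49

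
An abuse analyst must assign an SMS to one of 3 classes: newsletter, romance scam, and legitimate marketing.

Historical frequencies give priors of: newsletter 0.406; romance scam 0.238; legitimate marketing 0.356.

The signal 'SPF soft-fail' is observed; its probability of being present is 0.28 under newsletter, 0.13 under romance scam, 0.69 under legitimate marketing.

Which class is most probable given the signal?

For each hypothesis, the unnormalized posterior weight is prior × likelihood:
  newsletter: 0.406 × 0.28 = 0.11368
  romance scam: 0.238 × 0.13 = 0.03094
  legitimate marketing: 0.356 × 0.69 = 0.24564
Marginal likelihood of the evidence = 0.39026.
P(newsletter | evidence) ≈ 0.11368 / 0.39026 ≈ 0.291
P(romance scam | evidence) ≈ 0.03094 / 0.39026 ≈ 0.079
P(legitimate marketing | evidence) ≈ 0.24564 / 0.39026 ≈ 0.629
The largest is 0.629, so legitimate marketing is most probable.

legitimate marketing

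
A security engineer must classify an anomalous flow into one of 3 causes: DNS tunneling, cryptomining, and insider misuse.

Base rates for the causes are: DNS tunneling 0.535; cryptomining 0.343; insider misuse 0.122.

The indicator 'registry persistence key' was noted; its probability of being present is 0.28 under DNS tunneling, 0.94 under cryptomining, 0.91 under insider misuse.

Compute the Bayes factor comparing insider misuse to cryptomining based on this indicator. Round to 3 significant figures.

The Bayes factor is the ratio of the two likelihoods.
  insider misuse: 0.91
  cryptomining: 0.94
Bayes factor = 0.91 / 0.94 ≈ 0.968

0.968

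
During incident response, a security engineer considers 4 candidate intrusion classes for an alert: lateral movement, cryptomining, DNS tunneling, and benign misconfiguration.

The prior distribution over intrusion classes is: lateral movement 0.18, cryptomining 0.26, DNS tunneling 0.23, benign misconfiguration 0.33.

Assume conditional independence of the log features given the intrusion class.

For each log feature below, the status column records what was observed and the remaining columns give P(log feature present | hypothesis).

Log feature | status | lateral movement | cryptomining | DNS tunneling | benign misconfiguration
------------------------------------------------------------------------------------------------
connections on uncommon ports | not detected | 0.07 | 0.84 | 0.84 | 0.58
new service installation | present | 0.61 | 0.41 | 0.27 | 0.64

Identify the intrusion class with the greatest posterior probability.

lateral movement

By Bayes' rule with conditional independence, the unnormalized weight for each hypothesis is prior × ∏ likelihoods (using 1 − P(present | H) for each absent log feature):
  lateral movement: 0.18 × (1 − 0.07) × 0.61 = 0.10211
  cryptomining: 0.26 × (1 − 0.84) × 0.41 = 0.017056
  DNS tunneling: 0.23 × (1 − 0.84) × 0.27 = 0.009936
  benign misconfiguration: 0.33 × (1 − 0.58) × 0.64 = 0.088704
Normalizing constant Z = 0.10211 + 0.017056 + 0.009936 + 0.088704 = 0.21781.
P(lateral movement | evidence) ≈ 0.10211 / 0.21781 ≈ 0.469
P(cryptomining | evidence) ≈ 0.017056 / 0.21781 ≈ 0.078
P(DNS tunneling | evidence) ≈ 0.009936 / 0.21781 ≈ 0.046
P(benign misconfiguration | evidence) ≈ 0.088704 / 0.21781 ≈ 0.407
The largest is 0.469, so lateral movement is most probable.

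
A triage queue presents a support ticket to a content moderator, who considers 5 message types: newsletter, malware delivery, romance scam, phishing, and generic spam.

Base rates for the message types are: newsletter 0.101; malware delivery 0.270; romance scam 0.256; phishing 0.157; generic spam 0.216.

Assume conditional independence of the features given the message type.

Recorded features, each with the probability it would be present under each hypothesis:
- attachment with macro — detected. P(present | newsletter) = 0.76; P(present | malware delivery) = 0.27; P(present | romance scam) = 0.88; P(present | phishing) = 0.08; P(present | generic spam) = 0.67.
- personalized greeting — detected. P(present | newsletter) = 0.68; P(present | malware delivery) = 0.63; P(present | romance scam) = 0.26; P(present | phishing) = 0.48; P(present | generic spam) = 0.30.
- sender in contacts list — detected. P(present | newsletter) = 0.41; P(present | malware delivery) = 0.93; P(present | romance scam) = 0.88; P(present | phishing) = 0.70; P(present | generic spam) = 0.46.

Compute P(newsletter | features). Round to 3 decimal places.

For each hypothesis, the unnormalized posterior weight is prior × product of the feature likelihoods:
  newsletter: 0.101 × 0.76 × 0.68 × 0.41 = 0.021401
  malware delivery: 0.270 × 0.27 × 0.63 × 0.93 = 0.042712
  romance scam: 0.256 × 0.88 × 0.26 × 0.88 = 0.051544
  phishing: 0.157 × 0.08 × 0.48 × 0.70 = 0.0042202
  generic spam: 0.216 × 0.67 × 0.30 × 0.46 = 0.019971
Marginal likelihood of the evidence = 0.13985.
P(newsletter | evidence) = 0.021401 / 0.13985 ≈ 0.153.

0.153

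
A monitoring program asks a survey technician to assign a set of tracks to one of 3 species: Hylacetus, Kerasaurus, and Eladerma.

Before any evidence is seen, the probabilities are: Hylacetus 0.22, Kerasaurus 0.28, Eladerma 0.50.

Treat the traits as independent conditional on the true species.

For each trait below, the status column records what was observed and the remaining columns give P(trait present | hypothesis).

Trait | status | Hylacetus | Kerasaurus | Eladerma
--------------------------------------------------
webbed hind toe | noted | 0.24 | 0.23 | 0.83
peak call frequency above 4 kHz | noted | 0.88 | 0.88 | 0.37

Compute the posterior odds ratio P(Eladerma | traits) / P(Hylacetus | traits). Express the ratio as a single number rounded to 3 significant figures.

The normalizing constant cancels in an odds ratio, so compute prior × likelihood for the two hypotheses only:
  Eladerma: 0.50 × 0.83 × 0.37 = 0.15355
  Hylacetus: 0.22 × 0.24 × 0.88 = 0.046464
Posterior odds = 0.15355 / 0.046464 ≈ 3.30.

3.30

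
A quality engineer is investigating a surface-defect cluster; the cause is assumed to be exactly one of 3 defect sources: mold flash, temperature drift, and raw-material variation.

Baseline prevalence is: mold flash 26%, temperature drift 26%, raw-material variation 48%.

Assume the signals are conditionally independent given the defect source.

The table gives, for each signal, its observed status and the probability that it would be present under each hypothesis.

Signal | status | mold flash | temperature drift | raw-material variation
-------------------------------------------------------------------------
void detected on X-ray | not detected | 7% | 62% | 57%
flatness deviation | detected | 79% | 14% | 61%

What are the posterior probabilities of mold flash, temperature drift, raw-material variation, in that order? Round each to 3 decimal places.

Multiply each prior by the joint likelihood of the signal pattern (using 1 − P(present | H) for each absent signal):
  mold flash: 0.26 × (1 − 0.07) × 0.79 = 0.19102
  temperature drift: 0.26 × (1 − 0.62) × 0.14 = 0.013832
  raw-material variation: 0.48 × (1 − 0.57) × 0.61 = 0.1259
Marginal likelihood of the evidence = 0.33076.
P(mold flash | evidence) = 0.19102 / 0.33076 ≈ 0.578
P(temperature drift | evidence) = 0.013832 / 0.33076 ≈ 0.042
P(raw-material variation | evidence) = 0.1259 / 0.33076 ≈ 0.381

0.578, 0.042, 0.381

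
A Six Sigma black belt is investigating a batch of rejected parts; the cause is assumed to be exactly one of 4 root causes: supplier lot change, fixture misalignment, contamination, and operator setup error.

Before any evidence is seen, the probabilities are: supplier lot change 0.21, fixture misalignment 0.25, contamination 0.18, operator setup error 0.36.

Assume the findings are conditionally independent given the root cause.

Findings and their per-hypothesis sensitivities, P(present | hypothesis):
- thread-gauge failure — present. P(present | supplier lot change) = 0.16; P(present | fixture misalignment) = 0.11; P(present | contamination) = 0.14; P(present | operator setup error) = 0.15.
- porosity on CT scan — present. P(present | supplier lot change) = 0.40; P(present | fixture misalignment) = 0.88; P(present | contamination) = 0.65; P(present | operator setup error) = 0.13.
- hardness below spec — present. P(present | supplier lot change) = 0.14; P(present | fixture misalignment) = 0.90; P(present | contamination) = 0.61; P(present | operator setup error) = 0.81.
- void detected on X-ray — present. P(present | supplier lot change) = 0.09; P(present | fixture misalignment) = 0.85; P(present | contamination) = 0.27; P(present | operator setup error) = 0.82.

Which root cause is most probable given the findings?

fixture misalignment

Multiply each prior by the joint likelihood of the evidence pattern:
  supplier lot change: 0.21 × 0.16 × 0.40 × 0.14 × 0.09 = 0.00016934
  fixture misalignment: 0.25 × 0.11 × 0.88 × 0.90 × 0.85 = 0.018513
  contamination: 0.18 × 0.14 × 0.65 × 0.61 × 0.27 = 0.0026978
  operator setup error: 0.36 × 0.15 × 0.13 × 0.81 × 0.82 = 0.0046627
The unnormalized weights sum to 0.026043.
P(supplier lot change | evidence) ≈ 0.00016934 / 0.026043 ≈ 0.007
P(fixture misalignment | evidence) ≈ 0.018513 / 0.026043 ≈ 0.711
P(contamination | evidence) ≈ 0.0026978 / 0.026043 ≈ 0.104
P(operator setup error | evidence) ≈ 0.0046627 / 0.026043 ≈ 0.179
The largest is 0.711, so fixture misalignment is most probable.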